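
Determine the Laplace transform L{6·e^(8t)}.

L{e^(at)} = 1/(s-a), so L{e^(8t)} = 1/(s-8). Then L{6·e^(8t)} = 6/(s-8)

Final answer: 6/(s-8)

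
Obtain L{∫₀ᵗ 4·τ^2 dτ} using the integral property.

L{∫₀ᵗ f(τ)dτ} = F(s)/s with f(t) = 4t^2. F(s) = 8/s^3, so L{∫₀ᵗ 4·τ^2 dτ} = (8/s^3)/s = 8/s^4. (Check: ∫₀ᵗ 4·τ^2 dτ = 4t^3/3.)

Final answer: 8/s^4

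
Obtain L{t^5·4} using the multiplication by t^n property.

L{4} = 4/s. d^1/ds^1[1/s] = -1/s². d^2/ds^2[1/s] = 2/s^3. d^3/ds^3[1/s] = -6/s^4. d^4/ds^4[1/s] = 24/s^5. d^5/ds^5[1/s] = -120/s^6. So L{t^5} = (-1)^{5}·-120/s^6 = 120/s^6. Then L{t^5·4} = 4·120/s^6 = 480/s^6

Final answer: 480/s^6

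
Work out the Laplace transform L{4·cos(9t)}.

L{cos(ωt)} = s/(s² + ω²), so L{cos(9t)} = s/(s² + 81). Then L{4·cos(9t)} = 4·s/(s² + 81) = 4s/(s² + 81)

Final answer: 4s/(s² + 81)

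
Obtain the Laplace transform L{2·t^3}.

L{t^n} = n!/s^(n+1), so L{t^3} = 6/s^4. Then L{2·t^3} = 2·6/s^4 = 12/s^4

Final answer: 12/s^4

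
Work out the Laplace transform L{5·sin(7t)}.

L{sin(ωt)} = ω/(s² + ω²), so L{sin(7t)} = 7/(s² + 49). Then L{5·sin(7t)} = 5·7/(s² + 49) = 35/(s² + 49)

Final answer: 35/(s² + 49)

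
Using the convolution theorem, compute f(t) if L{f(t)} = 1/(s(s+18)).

1/(s(s+18)) = (1/s)·(1/(s+18)) = L{1}·L{e^(-18t)}. By convolution, f(t) = 1*e^(-18t) = ∫₀ᵗ 1·e^(-18τ) dτ = (1 - e^(-18t))/18

Final answer: (1 - e^(-18t))/18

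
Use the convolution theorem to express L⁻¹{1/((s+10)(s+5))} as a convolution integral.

1/((s+10)(s+5)) = (1/(s+10))·(1/(s+5)) = L{e^(-10t)}·L{e^(-5t)}. So f(t) = e^(-10t)*e^(-5t) = ∫₀ᵗ e^(-10τ)·e^(-5(t-τ)) dτ

Final answer: ∫₀ᵗ e^(-10τ)·e^(-5(t-τ)) dτ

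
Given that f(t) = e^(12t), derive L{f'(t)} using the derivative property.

f(0) = 1, F(s) = 1/(s-12). L{f'(t)} = s·F(s) - f(0) = s/(s-12) - 1 = (s - (s-12))/(s-12) = 12/(s-12)

Final answer: 12/(s-12)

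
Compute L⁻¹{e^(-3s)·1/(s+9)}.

L⁻¹{1/(s+9)} = e^(-9t). By the time shift theorem, L⁻¹{e^(-as)F(s)} = u(t-a)f(t-a) with a=3, so L⁻¹{e^(-3s)·1/(s+9)} = u(t-3)·e^(-9(t-3))

Final answer: u(t-3)·e^(-9(t-3))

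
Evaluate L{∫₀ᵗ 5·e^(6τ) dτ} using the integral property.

L{∫₀ᵗ f(τ)dτ} = F(s)/s with F(s) = 5/(s-6), so L{∫₀ᵗ 5·e^(6τ) dτ} = 5/(s(s-6))

Final answer: 5/(s(s-6))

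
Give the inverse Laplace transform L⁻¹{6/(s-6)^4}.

L⁻¹{n!/(s-a)^(n+1)} = t^n·e^(at), so L⁻¹{6/(s-6)^4} = t^3·e^(6t)

Final answer: t^3·e^(6t)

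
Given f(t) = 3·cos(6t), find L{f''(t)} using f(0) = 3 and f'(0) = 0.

F(s) = 3s/(s² + 36). L{f''(t)} = s²F(s) - sf(0) - f'(0) = 3s³/(s² + 36) - 3s = (3s³ - 3s(s² + 36))/(s² + 36) = -108s/(s² + 36)

Final answer: -108s/(s² + 36)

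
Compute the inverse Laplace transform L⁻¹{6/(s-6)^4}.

L⁻¹{n!/(s-a)^(n+1)} = t^n·e^(at), so L⁻¹{6/(s-6)^4} = t^3·e^(6t)

Final answer: t^3·e^(6t)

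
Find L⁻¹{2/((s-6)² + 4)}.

Form: b/((s-a)² + b²) → e^(at)sin(bt). With a=6, b=2

Final answer: e^(6t)·sin(2t)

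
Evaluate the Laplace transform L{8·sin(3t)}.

L{sin(ωt)} = ω/(s² + ω²), so L{sin(3t)} = 3/(s² + 9). Then L{8·sin(3t)} = 8·3/(s² + 9) = 24/(s² + 9)

Final answer: 24/(s² + 9)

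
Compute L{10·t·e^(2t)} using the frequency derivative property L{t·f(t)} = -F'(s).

L{e^(2t)} = 1/(s-2). By frequency derivative: L{t·e^(2t)} = -d/ds[1/(s-2)] = -(-1)/(s-2)² = 1/(s-2)². Then L{10·t·e^(2t)} = 10·1/(s-2)² = 10/(s-2)²

Final answer: 10/(s-2)²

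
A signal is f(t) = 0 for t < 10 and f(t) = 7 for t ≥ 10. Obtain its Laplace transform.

f(t) = 7·u(t-10). L{u(t-10)} = e^(-10s)/s, so L{f(t)} = 7·e^(-10s)/s

Final answer: 7·e^(-10s)/s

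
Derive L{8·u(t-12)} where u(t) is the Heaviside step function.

L{u(t-a)} = e^(-as)/s. Here a=12, so L{u(t-12)} = e^(-12s)/s, and L{8·u(t-12)} = 8·e^(-12s)/s

Final answer: 8·e^(-12s)/s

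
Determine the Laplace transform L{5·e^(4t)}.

L{e^(at)} = 1/(s-a), so L{e^(4t)} = 1/(s-4). Then L{5·e^(4t)} = 5/(s-4)

Final answer: 5/(s-4)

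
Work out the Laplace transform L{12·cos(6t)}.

L{cos(ωt)} = s/(s² + ω²), so L{cos(6t)} = s/(s² + 36). Then L{12·cos(6t)} = 12·s/(s² + 36) = 12s/(s² + 36)

Final answer: 12s/(s² + 36)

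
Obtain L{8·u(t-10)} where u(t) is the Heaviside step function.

L{u(t-a)} = e^(-as)/s. Here a=10, so L{u(t-10)} = e^(-10s)/s, and L{8·u(t-10)} = 8·e^(-10s)/s

Final answer: 8·e^(-10s)/s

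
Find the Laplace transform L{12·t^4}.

L{t^n} = n!/s^(n+1), so L{t^4} = 24/s^5. Then L{12·t^4} = 12·24/s^5 = 288/s^5

Final answer: 288/s^5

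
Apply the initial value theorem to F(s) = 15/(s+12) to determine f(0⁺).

f(0⁺) = lim_{s→∞} s·15/(s+12) = lim_{s→∞} 15s/(s+12) = 15

Final answer: 15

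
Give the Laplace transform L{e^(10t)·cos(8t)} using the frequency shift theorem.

Frequency shift: L{e^(at)f(t)} = F(s-a). L{e^(10t)·cos(8t)} = (s-10)/((s-10)² + 64)

Final answer: (s-10)/((s-10)² + 64)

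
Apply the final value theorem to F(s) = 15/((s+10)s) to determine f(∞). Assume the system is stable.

f(∞) = lim_{s→0} sF(s) = lim_{s→0} 15/(s+10) = 3/2

Final answer: 3/2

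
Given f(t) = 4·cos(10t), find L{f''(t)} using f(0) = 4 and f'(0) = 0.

F(s) = 4s/(s² + 100). L{f''(t)} = s²F(s) - sf(0) - f'(0) = 4s³/(s² + 100) - 4s = (4s³ - 4s(s² + 100))/(s² + 100) = -400s/(s² + 100)

Final answer: -400s/(s² + 100)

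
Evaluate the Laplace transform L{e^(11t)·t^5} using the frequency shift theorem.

L{e^(at)·t^n} = n!/(s-a)^(n+1), so L{e^(11t)·t^5} = 120/(s-11)^6

Final answer: 120/(s-11)^6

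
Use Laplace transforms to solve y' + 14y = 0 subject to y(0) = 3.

L{y'} + 14L{y} = 0. sY - 3 + 14Y = 0. Y(s+14) = 3. Y = 3/(s+14)

Final answer: y(t) = 3e^(-14t)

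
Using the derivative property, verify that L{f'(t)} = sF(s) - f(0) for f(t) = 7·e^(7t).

f'(t) = 49e^(7t). Direct: L{f'(t)} = 49/(s-7). Property: s·7/(s-7) - 7 = (7s - 7(s-7))/(s-7) = 49/(s-7). ✓

Final answer: 49/(s-7)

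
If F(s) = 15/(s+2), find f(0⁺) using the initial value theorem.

f(0⁺) = lim_{s→∞} s·15/(s+2) = lim_{s→∞} 15s/(s+2) = 15

Final answer: 15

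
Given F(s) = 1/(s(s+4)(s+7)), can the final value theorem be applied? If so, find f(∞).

Poles of sF(s) = 1/((s+4)(s+7)) are at s = -4 and s = -7, both in the left half-plane. Theorem applies. f(∞) = lim_{s→0} sF(s) = 1/(4·7) = 1/28

Final answer: 1/28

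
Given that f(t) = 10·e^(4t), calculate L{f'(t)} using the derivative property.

f(0) = 10, F(s) = 10/(s-4). L{f'(t)} = s·F(s) - f(0) = 10s/(s-4) - 10 = (10s - 10(s-4))/(s-4) = 40/(s-4)

Final answer: 40/(s-4)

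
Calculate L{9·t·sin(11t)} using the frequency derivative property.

L{sin(11t)} = 11/(s² + 121). By L{t·f(t)} = -F'(s): -d/ds[11/(s² + 121)] = -(11)·(-2s)/(s² + 121)² = 22s/(s² + 121)². Then L{9·t·sin(11t)} = 9·22s/(s² + 121)² = 198s/(s² + 121)²

Final answer: 198s/(s² + 121)²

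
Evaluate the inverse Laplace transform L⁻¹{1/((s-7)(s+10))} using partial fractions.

Decompose: A/(s-7) + B/(s+10). A = 1/17, B = -1/17. f(t) = (e^(7t) - e^(-10t))/17

Final answer: (e^(7t) - e^(-10t))/17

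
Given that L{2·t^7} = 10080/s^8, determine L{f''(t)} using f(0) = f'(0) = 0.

L{f''(t)} = s²F(s) - sf(0) - f'(0) = s²·10080/s^8 - 0 - 0 = 10080/s^6

Final answer: 10080/s^6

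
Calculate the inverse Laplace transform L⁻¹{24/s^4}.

L⁻¹{n!/s^(n+1)} = t^n with n=3. So L⁻¹{6/s^4} = t^3, and L⁻¹{24/s^4} = (24/6)·t^3 = 4·t^3

Final answer: 4·t^3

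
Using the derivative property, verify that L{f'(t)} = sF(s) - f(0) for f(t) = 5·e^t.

f'(t) = 5e^t. Direct: L{f'(t)} = 5/(s-1). Property: s·5/(s-1) - 5 = (5s - 5(s-1))/(s-1) = 5/(s-1). ✓

Final answer: 5/(s-1)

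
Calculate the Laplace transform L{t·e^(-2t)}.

L{t^n·e^(at)} = n!/(s-a)^(n+1), so L{t·e^(-2t)} = 1/(s+2)^2

Final answer: 1/(s+2)^2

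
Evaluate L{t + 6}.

L{t + 6} = L{t} + 6·L{1} = 1/s² + 6/s

Final answer: 1/s² + 6/s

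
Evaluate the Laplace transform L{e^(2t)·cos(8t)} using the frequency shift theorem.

Frequency shift: L{e^(at)f(t)} = F(s-a). L{e^(2t)·cos(8t)} = (s-2)/((s-2)² + 64)

Final answer: (s-2)/((s-2)² + 64)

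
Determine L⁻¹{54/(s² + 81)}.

This is the form c·a/(s² + a²) with a = 9, c = 6. L⁻¹ = 6·sin(9t)

Final answer: 6·sin(9t)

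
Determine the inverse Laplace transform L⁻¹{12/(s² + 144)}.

L⁻¹{12/(s² + 144)} = sin(12t)

Final answer: sin(12t)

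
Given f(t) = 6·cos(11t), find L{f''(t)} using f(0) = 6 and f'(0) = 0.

F(s) = 6s/(s² + 121). L{f''(t)} = s²F(s) - sf(0) - f'(0) = 6s³/(s² + 121) - 6s = (6s³ - 6s(s² + 121))/(s² + 121) = -726s/(s² + 121)

Final answer: -726s/(s² + 121)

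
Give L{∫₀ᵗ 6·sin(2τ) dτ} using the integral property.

L{∫₀ᵗ f(τ)dτ} = F(s)/s with F(s) = 12/(s² + 4), so the result is (12/(s² + 4))/s = 12/(s(s² + 4))

Final answer: 12/(s(s² + 4))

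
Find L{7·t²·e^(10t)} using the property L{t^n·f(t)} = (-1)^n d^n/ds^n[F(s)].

L{e^(10t)} = 1/(s-10). d/ds[1/(s-10)] = -1/(s-10)². d²/ds²[1/(s-10)] = 2/(s-10)³. So L{t²·e^(10t)} = (-1)² · 2/(s-10)³ = 2/(s-10)³. Then L{7·t²·e^(10t)} = 7·2/(s-10)³ = 14/(s-10)³

Final answer: 14/(s-10)³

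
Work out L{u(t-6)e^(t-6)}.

u(t-a)f(t-a) with f(t)=e^t. L{e^t} = 1/(s-1). By time shift: e^(-6s)/(s-1)

Final answer: e^(-6s)/(s-1)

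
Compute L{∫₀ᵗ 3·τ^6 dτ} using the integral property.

L{∫₀ᵗ f(τ)dτ} = F(s)/s with f(t) = 3t^6. F(s) = 2160/s^7, so L{∫₀ᵗ 3·τ^6 dτ} = (2160/s^7)/s = 2160/s^8. (Check: ∫₀ᵗ 3·τ^6 dτ = 3t^7/7.)

Final answer: 2160/s^8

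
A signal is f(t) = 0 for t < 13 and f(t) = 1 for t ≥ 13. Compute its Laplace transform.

f(t) = u(t-13). L{u(t-13)} = e^(-13s)/s, so L{f(t)} = e^(-13s)/s

Final answer: e^(-13s)/s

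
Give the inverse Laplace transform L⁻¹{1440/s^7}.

L⁻¹{n!/s^(n+1)} = t^n with n=6. So L⁻¹{720/s^7} = t^6, and L⁻¹{1440/s^7} = (1440/720)·t^6 = 2·t^6

Final answer: 2·t^6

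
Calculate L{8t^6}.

L{t^n} = n!/s^(n+1). So L{8t^6} = 8·6!/s^7 = 5760/s^7

Final answer: 5760/s^7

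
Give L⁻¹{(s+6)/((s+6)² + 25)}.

Using frequency shift: L⁻¹{(s-a)/((s-a)² + b²)} = e^(at)cos(bt). Here a=-6, b=5

Final answer: e^(-6t)·cos(5t)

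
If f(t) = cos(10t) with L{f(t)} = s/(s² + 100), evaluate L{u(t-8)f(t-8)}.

Time shift theorem: L{u(t-a)f(t-a)} = e^(-as)F(s). Here a=8, F(s) = s/(s² + 100), so L{u(t-8)f(t-8)} = e^(-8s)·s/(s² + 100)

Final answer: e^(-8s)·s/(s² + 100)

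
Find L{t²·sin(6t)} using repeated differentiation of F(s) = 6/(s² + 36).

F(s) = 6/(s² + 36). F'(s) = -12s/(s² + 36)². F''(s) = -12(36 - 3s²)/(s² + 36)³ = (36s² - 432)/(s² + 36)³. So L{t²·sin(6t)} = (-1)² F''(s) = (36s² - 432)/(s² + 36)³

Final answer: (36s² - 432)/(s² + 36)³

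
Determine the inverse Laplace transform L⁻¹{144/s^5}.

L⁻¹{n!/s^(n+1)} = t^n with n=4. So L⁻¹{24/s^5} = t^4, and L⁻¹{144/s^5} = (144/24)·t^4 = 6·t^4

Final answer: 6·t^4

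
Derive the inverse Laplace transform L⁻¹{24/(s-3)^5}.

L⁻¹{n!/(s-a)^(n+1)} = t^n·e^(at), so L⁻¹{24/(s-3)^5} = t^4·e^(3t)

Final answer: t^4·e^(3t)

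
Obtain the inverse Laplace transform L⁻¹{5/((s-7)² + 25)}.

Using frequency shift, L⁻¹{5/((s-7)² + 25)} = e^(7t)·sin(5t)

Final answer: e^(7t)·sin(5t)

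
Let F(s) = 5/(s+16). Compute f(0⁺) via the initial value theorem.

f(0⁺) = lim_{s→∞} s·5/(s+16) = lim_{s→∞} 5s/(s+16) = 5

Final answer: 5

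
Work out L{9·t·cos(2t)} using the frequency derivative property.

L{cos(2t)} = s/(s² + 4). Derivative: d/ds[s/(s² + 4)] = [(s² + 4) - s·2s]/(s² + 4)² = (4 - s²)/(s² + 4)². So L{t·cos(2t)} = -F'(s) = (s² - 4)/(s² + 4)². Then L{9·t·cos(2t)} = 9·(s² - 4)/(s² + 4)²

Final answer: 9·(s² - 4)/(s² + 4)²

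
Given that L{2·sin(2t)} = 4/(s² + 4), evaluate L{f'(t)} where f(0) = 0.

L{f'(t)} = s·F(s) - f(0) = s·4/(s² + 4) - 0 = 4s/(s² + 4)

Final answer: 4s/(s² + 4)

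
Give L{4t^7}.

L{t^n} = n!/s^(n+1). So L{4t^7} = 4·7!/s^8 = 20160/s^8

Final answer: 20160/s^8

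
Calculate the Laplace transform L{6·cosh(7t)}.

L{cosh(ωt)} = s/(s² - ω²), so L{cosh(7t)} = s/(s² - 49). Then L{6·cosh(7t)} = 6·s/(s² - 49) = 6s/(s² - 49)

Final answer: 6s/(s² - 49)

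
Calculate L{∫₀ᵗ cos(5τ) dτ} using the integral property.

L{∫₀ᵗ f(τ)dτ} = F(s)/s with F(s) = s/(s² + 25), so the result is (s/(s² + 25))/s = 1/(s² + 25)

Final answer: 1/(s² + 25)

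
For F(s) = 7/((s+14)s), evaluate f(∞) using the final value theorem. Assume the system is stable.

f(∞) = lim_{s→0} sF(s) = lim_{s→0} 7/(s+14) = 1/2

Final answer: 1/2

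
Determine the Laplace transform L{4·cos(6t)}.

L{cos(ωt)} = s/(s² + ω²), so L{cos(6t)} = s/(s² + 36). Then L{4·cos(6t)} = 4·s/(s² + 36) = 4s/(s² + 36)

Final answer: 4s/(s² + 36)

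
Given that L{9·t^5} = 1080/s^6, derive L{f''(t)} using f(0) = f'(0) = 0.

L{f''(t)} = s²F(s) - sf(0) - f'(0) = s²·1080/s^6 - 0 - 0 = 1080/s^4

Final answer: 1080/s^4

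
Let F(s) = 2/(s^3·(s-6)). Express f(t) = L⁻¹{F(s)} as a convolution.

2/(s^3·(s-6)) = (2/s^3)·(1/(s-6)) = L{t^2}·L{e^(6t)}. So f(t) = t^2*e^(6t) = ∫₀ᵗ τ^2·e^(6(t-τ)) dτ

Final answer: ∫₀ᵗ τ^2·e^(6(t-τ)) dτ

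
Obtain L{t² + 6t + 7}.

L{t² + 6t + 7} = 2/s³ + 6/s² + 7/s = 2/s³ + 6/s² + 7/s

Final answer: 2/s³ + 6/s² + 7/s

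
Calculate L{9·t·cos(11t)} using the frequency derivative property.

L{cos(11t)} = s/(s² + 121). Derivative: d/ds[s/(s² + 121)] = [(s² + 121) - s·2s]/(s² + 121)² = (121 - s²)/(s² + 121)². So L{t·cos(11t)} = -F'(s) = (s² - 121)/(s² + 121)². Then L{9·t·cos(11t)} = 9·(s² - 121)/(s² + 121)²

Final answer: 9·(s² - 121)/(s² + 121)²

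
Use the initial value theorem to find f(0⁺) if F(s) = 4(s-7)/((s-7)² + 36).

f(0⁺) = lim_{s→∞} sF(s) = lim_{s→∞} 4s(s-7)/((s-7)² + 36) = 4

Final answer: 4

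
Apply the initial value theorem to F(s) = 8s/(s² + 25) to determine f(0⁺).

f(0⁺) = lim_{s→∞} s·8s/(s² + 25) = lim_{s→∞} 8s²/(s² + 25) = 8

Final answer: 8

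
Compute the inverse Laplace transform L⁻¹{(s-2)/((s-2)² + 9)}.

Using frequency shift, L⁻¹{(s-2)/((s-2)² + 9)} = e^(2t)·cos(3t)

Final answer: e^(2t)·cos(3t)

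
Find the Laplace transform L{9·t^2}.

L{t^n} = n!/s^(n+1), so L{t^2} = 2/s^3. Then L{9·t^2} = 9·2/s^3 = 18/s^3

Final answer: 18/s^3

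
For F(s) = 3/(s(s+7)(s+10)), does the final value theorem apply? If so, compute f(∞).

Poles of sF(s) = 3/((s+7)(s+10)) are at s = -7 and s = -10, both in the left half-plane. Theorem applies. f(∞) = lim_{s→0} sF(s) = 3/(7·10) = 3/70

Final answer: 3/70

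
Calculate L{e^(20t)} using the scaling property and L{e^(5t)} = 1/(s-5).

Using L{f(at)} = (1/a)F(s/a) with a=4 and f(t) = e^(5t): L{e^(20t)} = (1/4) · 1/((s/4)-5) = (1/4) · 4/(s-20) = 1/(s-20)

Final answer: 1/(s-20)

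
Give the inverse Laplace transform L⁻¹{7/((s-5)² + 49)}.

Using frequency shift, L⁻¹{7/((s-5)² + 49)} = e^(5t)·sin(7t)

Final answer: e^(5t)·sin(7t)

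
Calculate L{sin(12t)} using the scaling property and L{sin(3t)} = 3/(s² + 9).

Using L{f(at)} = (1/a)F(s/a) with a=4: L{sin(12t)} = (1/4) · 3/((s/4)² + 9) = (1/4) · 3·16/(s² + 144) = 12/(s² + 144)

Final answer: 12/(s² + 144)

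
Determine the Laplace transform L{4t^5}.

L{4t^5} = 4 · L{t^5} = 4 · 120/s^6 = 480/s^6

Final answer: 480/s^6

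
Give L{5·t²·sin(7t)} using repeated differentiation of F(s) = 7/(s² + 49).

F(s) = 7/(s² + 49). F'(s) = -14s/(s² + 49)². F''(s) = -14(49 - 3s²)/(s² + 49)³ = (42s² - 686)/(s² + 49)³. So L{t²·sin(7t)} = (-1)² F''(s) = (42s² - 686)/(s² + 49)³. Then L{5·t²·sin(7t)} = 5·(42s² - 686)/(s² + 49)³ = (210s² - 3430)/(s² + 49)³

Final answer: (210s² - 3430)/(s² + 49)³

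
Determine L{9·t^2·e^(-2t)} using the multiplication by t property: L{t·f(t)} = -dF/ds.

Using L{t^n·e^(at)} = n!/(s-a)^(n+1), L{t^2·e^(-2t)} = 2/(s+2)^3, so L{9·t^2·e^(-2t)} = 9·2/(s+2)^3 = 18/(s+2)^3

Final answer: 18/(s+2)^3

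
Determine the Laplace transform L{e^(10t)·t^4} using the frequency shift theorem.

L{e^(at)·t^n} = n!/(s-a)^(n+1), so L{e^(10t)·t^4} = 24/(s-10)^5

Final answer: 24/(s-10)^5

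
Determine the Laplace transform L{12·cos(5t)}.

L{cos(ωt)} = s/(s² + ω²), so L{cos(5t)} = s/(s² + 25). Then L{12·cos(5t)} = 12·s/(s² + 25) = 12s/(s² + 25)

Final answer: 12s/(s² + 25)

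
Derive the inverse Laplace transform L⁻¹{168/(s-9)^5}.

L⁻¹{n!/(s-a)^(n+1)} = t^n·e^(at) with n=4, a=9. So L⁻¹{24/(s-9)^5} = t^4·e^(9t), and L⁻¹{168/(s-9)^5} = (168/24)·t^4·e^(9t) = 7·t^4·e^(9t)

Final answer: 7·t^4·e^(9t)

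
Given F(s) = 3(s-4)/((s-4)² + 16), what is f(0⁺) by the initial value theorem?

f(0⁺) = lim_{s→∞} sF(s) = lim_{s→∞} 3s(s-4)/((s-4)² + 16) = 3

Final answer: 3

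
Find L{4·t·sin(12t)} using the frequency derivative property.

L{sin(12t)} = 12/(s² + 144). By L{t·f(t)} = -F'(s): -d/ds[12/(s² + 144)] = -(12)·(-2s)/(s² + 144)² = 24s/(s² + 144)². Then L{4·t·sin(12t)} = 4·24s/(s² + 144)² = 96s/(s² + 144)²

Final answer: 96s/(s² + 144)²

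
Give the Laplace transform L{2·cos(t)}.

L{cos(ωt)} = s/(s² + ω²), so L{cos(t)} = s/(s² + 1). Then L{2·cos(t)} = 2·s/(s² + 1) = 2s/(s² + 1)

Final answer: 2s/(s² + 1)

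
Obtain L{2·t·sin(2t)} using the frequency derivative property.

L{sin(2t)} = 2/(s² + 4). By L{t·f(t)} = -F'(s): -d/ds[2/(s² + 4)] = -(2)·(-2s)/(s² + 4)² = 4s/(s² + 4)². Then L{2·t·sin(2t)} = 2·4s/(s² + 4)² = 8s/(s² + 4)²

Final answer: 8s/(s² + 4)²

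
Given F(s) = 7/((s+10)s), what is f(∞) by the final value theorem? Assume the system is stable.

f(∞) = lim_{s→0} sF(s) = lim_{s→0} 7/(s+10) = 7/10

Final answer: 7/10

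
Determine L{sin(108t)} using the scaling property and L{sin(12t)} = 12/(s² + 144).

Using L{f(at)} = (1/a)F(s/a) with a=9: L{sin(108t)} = (1/9) · 12/((s/9)² + 144) = (1/9) · 12·81/(s² + 11664) = 108/(s² + 11664)

Final answer: 108/(s² + 11664)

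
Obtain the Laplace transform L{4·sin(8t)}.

L{sin(ωt)} = ω/(s² + ω²), so L{sin(8t)} = 8/(s² + 64). Then L{4·sin(8t)} = 4·8/(s² + 64) = 32/(s² + 64)

Final answer: 32/(s² + 64)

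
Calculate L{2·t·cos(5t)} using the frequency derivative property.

L{cos(5t)} = s/(s² + 25). Derivative: d/ds[s/(s² + 25)] = [(s² + 25) - s·2s]/(s² + 25)² = (25 - s²)/(s² + 25)². So L{t·cos(5t)} = -F'(s) = (s² - 25)/(s² + 25)². Then L{2·t·cos(5t)} = 2·(s² - 25)/(s² + 25)²

Final answer: 2·(s² - 25)/(s² + 25)²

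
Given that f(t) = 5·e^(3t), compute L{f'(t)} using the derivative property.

f(0) = 5, F(s) = 5/(s-3). L{f'(t)} = s·F(s) - f(0) = 5s/(s-3) - 5 = (5s - 5(s-3))/(s-3) = 15/(s-3)

Final answer: 15/(s-3)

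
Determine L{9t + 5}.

L{9t + 5} = 9·L{t} + 5·L{1} = 9/s² + 5/s

Final answer: 9/s² + 5/s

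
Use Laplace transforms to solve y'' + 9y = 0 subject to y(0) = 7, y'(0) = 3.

L{y''} + 9L{y} = 0. s²Y - 7s - 3 + 9Y = 0. Y(s² + 9) = 7s + 3. Y = (7s + 3)/(s² + 9). Inverting: y(t) = 7cos(3t) + sin(3t)

Final answer: y(t) = 7cos(3t) + sin(3t)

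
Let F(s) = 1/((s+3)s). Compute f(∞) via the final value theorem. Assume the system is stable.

f(∞) = lim_{s→0} sF(s) = lim_{s→0} 1/(s+3) = 1/3

Final answer: 1/3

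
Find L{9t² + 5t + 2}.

L{9t² + 5t + 2} = 9·2/s³ + 5/s² + 2/s = 18/s³ + 5/s² + 2/s

Final answer: 18/s³ + 5/s² + 2/s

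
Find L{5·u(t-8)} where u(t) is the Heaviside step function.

L{u(t-a)} = e^(-as)/s. Here a=8, so L{u(t-8)} = e^(-8s)/s, and L{5·u(t-8)} = 5·e^(-8s)/s

Final answer: 5·e^(-8s)/s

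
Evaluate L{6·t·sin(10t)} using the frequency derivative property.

L{sin(10t)} = 10/(s² + 100). By L{t·f(t)} = -F'(s): -d/ds[10/(s² + 100)] = -(10)·(-2s)/(s² + 100)² = 20s/(s² + 100)². Then L{6·t·sin(10t)} = 6·20s/(s² + 100)² = 120s/(s² + 100)²

Final answer: 120s/(s² + 100)²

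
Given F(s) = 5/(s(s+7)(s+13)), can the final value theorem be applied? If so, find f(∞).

Poles of sF(s) = 5/((s+7)(s+13)) are at s = -7 and s = -13, both in the left half-plane. Theorem applies. f(∞) = lim_{s→0} sF(s) = 5/(7·13) = 5/91

Final answer: 5/91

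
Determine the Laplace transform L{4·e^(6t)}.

L{e^(at)} = 1/(s-a), so L{e^(6t)} = 1/(s-6). Then L{4·e^(6t)} = 4/(s-6)

Final answer: 4/(s-6)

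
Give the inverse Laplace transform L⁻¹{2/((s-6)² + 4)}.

Using frequency shift, L⁻¹{2/((s-6)² + 4)} = e^(6t)·sin(2t)

Final answer: e^(6t)·sin(2t)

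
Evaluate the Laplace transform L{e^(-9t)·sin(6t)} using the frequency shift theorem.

Frequency shift: L{e^(at)f(t)} = F(s-a). L{e^(-9t)·sin(6t)} = 6/((s+9)² + 36)

Final answer: 6/((s+9)² + 36)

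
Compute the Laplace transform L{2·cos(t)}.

L{cos(ωt)} = s/(s² + ω²), so L{cos(t)} = s/(s² + 1). Then L{2·cos(t)} = 2·s/(s² + 1) = 2s/(s² + 1)

Final answer: 2s/(s² + 1)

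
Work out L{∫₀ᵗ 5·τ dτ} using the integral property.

L{∫₀ᵗ f(τ)dτ} = F(s)/s with f(t) = 5t. F(s) = 5/s^2, so L{∫₀ᵗ 5·τ dτ} = (5/s^2)/s = 5/s^3. (Check: ∫₀ᵗ 5·τ dτ = 5t^2/2.)

Final answer: 5/s^3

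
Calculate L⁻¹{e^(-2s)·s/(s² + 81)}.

L⁻¹{s/(s² + 81)} = cos(9t). By the time shift theorem, L⁻¹{e^(-as)F(s)} = u(t-a)f(t-a) with a=2, so L⁻¹{e^(-2s)·s/(s² + 81)} = u(t-2)·cos(9(t-2))

Final answer: u(t-2)·cos(9(t-2))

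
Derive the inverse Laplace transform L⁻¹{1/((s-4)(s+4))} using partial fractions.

Decompose: A/(s-4) + B/(s+4). A = 1/8, B = -1/8. f(t) = (e^(4t) - e^(-4t))/8

Final answer: (e^(4t) - e^(-4t))/8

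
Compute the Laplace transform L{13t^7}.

L{13t^7} = 13 · L{t^7} = 13 · 5040/s^8 = 65520/s^8

Final answer: 65520/s^8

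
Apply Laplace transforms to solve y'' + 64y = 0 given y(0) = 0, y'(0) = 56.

L{y''} + 64L{y} = 0. s²Y - 0 - 56 + 64Y = 0. Y(s² + 64) = 56. Y = (56)/(s² + 64). Inverting: y(t) = 7sin(8t)

Final answer: y(t) = 7sin(8t)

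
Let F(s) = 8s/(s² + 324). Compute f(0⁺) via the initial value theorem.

f(0⁺) = lim_{s→∞} s·8s/(s² + 324) = lim_{s→∞} 8s²/(s² + 324) = 8

Final answer: 8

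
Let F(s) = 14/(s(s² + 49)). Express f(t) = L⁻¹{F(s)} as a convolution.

14/(s(s² + 49)) = (1/s)·(14/(s² + 49)) = L{1}·L{2·sin(7t)}. So f(t) = 1*(2·sin(7t)) = ∫₀ᵗ 2·sin(7τ) dτ

Final answer: ∫₀ᵗ 2·sin(7τ) dτ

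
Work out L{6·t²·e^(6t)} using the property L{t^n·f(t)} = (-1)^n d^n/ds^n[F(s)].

L{e^(6t)} = 1/(s-6). d/ds[1/(s-6)] = -1/(s-6)². d²/ds²[1/(s-6)] = 2/(s-6)³. So L{t²·e^(6t)} = (-1)² · 2/(s-6)³ = 2/(s-6)³. Then L{6·t²·e^(6t)} = 6·2/(s-6)³ = 12/(s-6)³

Final answer: 12/(s-6)³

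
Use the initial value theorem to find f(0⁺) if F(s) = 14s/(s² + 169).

f(0⁺) = lim_{s→∞} s·14s/(s² + 169) = lim_{s→∞} 14s²/(s² + 169) = 14

Final answer: 14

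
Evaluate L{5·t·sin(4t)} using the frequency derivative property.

L{sin(4t)} = 4/(s² + 16). By L{t·f(t)} = -F'(s): -d/ds[4/(s² + 16)] = -(4)·(-2s)/(s² + 16)² = 8s/(s² + 16)². Then L{5·t·sin(4t)} = 5·8s/(s² + 16)² = 40s/(s² + 16)²

Final answer: 40s/(s² + 16)²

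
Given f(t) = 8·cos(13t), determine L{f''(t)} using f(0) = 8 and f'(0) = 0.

F(s) = 8s/(s² + 169). L{f''(t)} = s²F(s) - sf(0) - f'(0) = 8s³/(s² + 169) - 8s = (8s³ - 8s(s² + 169))/(s² + 169) = -1352s/(s² + 169)

Final answer: -1352s/(s² + 169)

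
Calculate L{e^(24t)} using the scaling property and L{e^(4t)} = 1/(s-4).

Using L{f(at)} = (1/a)F(s/a) with a=6 and f(t) = e^(4t): L{e^(24t)} = (1/6) · 1/((s/6)-4) = (1/6) · 6/(s-24) = 1/(s-24)

Final answer: 1/(s-24)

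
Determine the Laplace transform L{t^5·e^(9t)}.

L{t^n·e^(at)} = n!/(s-a)^(n+1), so L{t^5·e^(9t)} = 120/(s-9)^6

Final answer: 120/(s-9)^6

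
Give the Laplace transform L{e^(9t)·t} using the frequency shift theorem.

L{e^(at)·t^n} = n!/(s-a)^(n+1), so L{e^(9t)·t} = 1/(s-9)^2

Final answer: 1/(s-9)^2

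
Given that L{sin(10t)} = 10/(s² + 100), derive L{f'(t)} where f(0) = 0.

L{f'(t)} = s·F(s) - f(0) = s·10/(s² + 100) - 0 = 10s/(s² + 100)

Final answer: 10s/(s² + 100)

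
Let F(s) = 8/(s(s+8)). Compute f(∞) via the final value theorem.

f(∞) = lim_{s→0} s·8/(s(s+8)) = lim_{s→0} 8/(s+8) = 8/8 = 1

Final answer: 1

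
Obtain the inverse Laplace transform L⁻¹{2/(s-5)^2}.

L⁻¹{n!/(s-a)^(n+1)} = t^n·e^(at) with n=1, a=5. So L⁻¹{1/(s-5)^2} = t·e^(5t), and L⁻¹{2/(s-5)^2} = (2/1)·t·e^(5t) = 2·t·e^(5t)

Final answer: 2·t·e^(5t)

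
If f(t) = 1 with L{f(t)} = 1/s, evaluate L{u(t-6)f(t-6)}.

Time shift theorem: L{u(t-a)f(t-a)} = e^(-as)F(s). Here a=6, F(s) = 1/s, so L{u(t-6)f(t-6)} = e^(-6s)·1/s

Final answer: e^(-6s)·1/s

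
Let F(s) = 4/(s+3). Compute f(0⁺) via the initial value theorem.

f(0⁺) = lim_{s→∞} s·4/(s+3) = lim_{s→∞} 4s/(s+3) = 4

Final answer: 4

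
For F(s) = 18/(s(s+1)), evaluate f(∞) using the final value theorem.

f(∞) = lim_{s→0} s·18/(s(s+1)) = lim_{s→0} 18/(s+1) = 18/1 = 18

Final answer: 18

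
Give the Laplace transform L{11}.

L{11} = 11 · L{1} = 11/s

Final answer: 11/s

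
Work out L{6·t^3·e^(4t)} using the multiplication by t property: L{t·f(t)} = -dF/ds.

Using L{t^n·e^(at)} = n!/(s-a)^(n+1), L{t^3·e^(4t)} = 6/(s-4)^4, so L{6·t^3·e^(4t)} = 6·6/(s-4)^4 = 36/(s-4)^4

Final answer: 36/(s-4)^4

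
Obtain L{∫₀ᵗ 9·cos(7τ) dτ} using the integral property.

L{∫₀ᵗ f(τ)dτ} = F(s)/s with F(s) = 9s/(s² + 49), so the result is (9s/(s² + 49))/s = 9/(s² + 49)

Final answer: 9/(s² + 49)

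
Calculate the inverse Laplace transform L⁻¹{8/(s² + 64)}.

L⁻¹{8/(s² + 64)} = sin(8t)

Final answer: sin(8t)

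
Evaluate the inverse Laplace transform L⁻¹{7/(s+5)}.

L⁻¹{1/(s-a)} = e^(at), so L⁻¹{1/(s+5)} = e^(-5t), and L⁻¹{7/(s+5)} = 7·e^(-5t)

Final answer: 7·e^(-5t)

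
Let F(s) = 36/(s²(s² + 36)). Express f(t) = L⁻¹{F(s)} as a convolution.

36/(s²(s² + 36)) = (1/s²)·(36/(s² + 36)) = L{t}·L{6·sin(6t)}. So f(t) = t*(6·sin(6t)) = ∫₀ᵗ 6τ·sin(6(t-τ)) dτ

Final answer: ∫₀ᵗ 6τ·sin(6(t-τ)) dτ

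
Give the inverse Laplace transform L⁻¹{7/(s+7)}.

L⁻¹{1/(s-a)} = e^(at), so L⁻¹{1/(s+7)} = e^(-7t), and L⁻¹{7/(s+7)} = 7·e^(-7t)

Final answer: 7·e^(-7t)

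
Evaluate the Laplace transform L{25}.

L{25} = 25 · L{1} = 25/s

Final answer: 25/s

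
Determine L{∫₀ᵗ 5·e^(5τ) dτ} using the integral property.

L{∫₀ᵗ f(τ)dτ} = F(s)/s with F(s) = 5/(s-5), so L{∫₀ᵗ 5·e^(5τ) dτ} = 5/(s(s-5))

Final answer: 5/(s(s-5))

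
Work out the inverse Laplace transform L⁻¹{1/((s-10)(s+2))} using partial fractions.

Decompose: A/(s-10) + B/(s+2). A = 1/12, B = -1/12. f(t) = (e^(10t) - e^(-2t))/12

Final answer: (e^(10t) - e^(-2t))/12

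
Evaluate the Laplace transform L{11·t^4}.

L{t^n} = n!/s^(n+1), so L{t^4} = 24/s^5. Then L{11·t^4} = 11·24/s^5 = 264/s^5

Final answer: 264/s^5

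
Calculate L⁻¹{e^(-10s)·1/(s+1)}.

L⁻¹{1/(s+1)} = e^(-t). By the time shift theorem, L⁻¹{e^(-as)F(s)} = u(t-a)f(t-a) with a=10, so L⁻¹{e^(-10s)·1/(s+1)} = u(t-10)·e^(-(t-10))

Final answer: u(t-10)·e^(-(t-10))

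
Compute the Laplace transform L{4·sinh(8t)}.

L{sinh(ωt)} = ω/(s² - ω²), so L{sinh(8t)} = 8/(s² - 64). Then L{4·sinh(8t)} = 4·8/(s² - 64) = 32/(s² - 64)

Final answer: 32/(s² - 64)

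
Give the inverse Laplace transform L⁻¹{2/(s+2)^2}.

L⁻¹{n!/(s-a)^(n+1)} = t^n·e^(at) with n=1, a=-2. So L⁻¹{1/(s+2)^2} = t·e^(-2t), and L⁻¹{2/(s+2)^2} = (2/1)·t·e^(-2t) = 2·t·e^(-2t)

Final answer: 2·t·e^(-2t)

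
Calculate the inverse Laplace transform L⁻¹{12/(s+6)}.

L⁻¹{1/(s-a)} = e^(at), so L⁻¹{1/(s+6)} = e^(-6t), and L⁻¹{12/(s+6)} = 12·e^(-6t)

Final answer: 12·e^(-6t)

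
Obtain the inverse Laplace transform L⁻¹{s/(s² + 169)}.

L⁻¹{s/(s² + 169)} = cos(13t)

Final answer: cos(13t)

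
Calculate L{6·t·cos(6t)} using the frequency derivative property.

L{cos(6t)} = s/(s² + 36). Derivative: d/ds[s/(s² + 36)] = [(s² + 36) - s·2s]/(s² + 36)² = (36 - s²)/(s² + 36)². So L{t·cos(6t)} = -F'(s) = (s² - 36)/(s² + 36)². Then L{6·t·cos(6t)} = 6·(s² - 36)/(s² + 36)²

Final answer: 6·(s² - 36)/(s² + 36)²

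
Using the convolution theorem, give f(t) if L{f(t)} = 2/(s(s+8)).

2/(s(s+8)) = (2/s)·(1/(s+8)) = L{2}·L{e^(-8t)}. By convolution, f(t) = 2*e^(-8t) = ∫₀ᵗ 2·e^(-8τ) dτ = 2·(1 - e^(-8t))/8

Final answer: 2·(1 - e^(-8t))/8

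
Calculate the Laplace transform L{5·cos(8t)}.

L{cos(ωt)} = s/(s² + ω²), so L{cos(8t)} = s/(s² + 64). Then L{5·cos(8t)} = 5·s/(s² + 64) = 5s/(s² + 64)

Final answer: 5s/(s² + 64)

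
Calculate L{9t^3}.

L{t^n} = n!/s^(n+1). So L{9t^3} = 9·3!/s^4 = 54/s^4

Final answer: 54/s^4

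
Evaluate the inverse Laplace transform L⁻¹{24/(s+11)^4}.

L⁻¹{n!/(s-a)^(n+1)} = t^n·e^(at) with n=3, a=-11. So L⁻¹{6/(s+11)^4} = t^3·e^(-11t), and L⁻¹{24/(s+11)^4} = (24/6)·t^3·e^(-11t) = 4·t^3·e^(-11t)

Final answer: 4·t^3·e^(-11t)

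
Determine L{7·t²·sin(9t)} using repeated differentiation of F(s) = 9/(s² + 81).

F(s) = 9/(s² + 81). F'(s) = -18s/(s² + 81)². F''(s) = -18(81 - 3s²)/(s² + 81)³ = (54s² - 1458)/(s² + 81)³. So L{t²·sin(9t)} = (-1)² F''(s) = (54s² - 1458)/(s² + 81)³. Then L{7·t²·sin(9t)} = 7·(54s² - 1458)/(s² + 81)³ = (378s² - 10206)/(s² + 81)³

Final answer: (378s² - 10206)/(s² + 81)³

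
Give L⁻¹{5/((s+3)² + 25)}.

Form: b/((s-a)² + b²) → e^(at)sin(bt). With a=-3, b=5

Final answer: e^(-3t)·sin(5t)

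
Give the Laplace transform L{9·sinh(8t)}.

L{sinh(ωt)} = ω/(s² - ω²), so L{sinh(8t)} = 8/(s² - 64). Then L{9·sinh(8t)} = 9·8/(s² - 64) = 72/(s² - 64)

Final answer: 72/(s² - 64)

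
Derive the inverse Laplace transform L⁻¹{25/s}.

L⁻¹{c/s} = c, so L⁻¹{25/s} = 25

Final answer: 25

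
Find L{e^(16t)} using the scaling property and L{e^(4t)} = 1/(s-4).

Using L{f(at)} = (1/a)F(s/a) with a=4 and f(t) = e^(4t): L{e^(16t)} = (1/4) · 1/((s/4)-4) = (1/4) · 4/(s-16) = 1/(s-16)

Final answer: 1/(s-16)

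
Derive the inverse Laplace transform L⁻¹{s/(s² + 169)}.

L⁻¹{s/(s² + 169)} = cos(13t)

Final answer: cos(13t)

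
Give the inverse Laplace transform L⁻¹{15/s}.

L⁻¹{c/s} = c, so L⁻¹{15/s} = 15

Final answer: 15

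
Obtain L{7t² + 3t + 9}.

L{7t² + 3t + 9} = 7·2/s³ + 3/s² + 9/s = 14/s³ + 3/s² + 9/s

Final answer: 14/s³ + 3/s² + 9/s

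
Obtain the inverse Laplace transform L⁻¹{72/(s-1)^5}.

L⁻¹{n!/(s-a)^(n+1)} = t^n·e^(at) with n=4, a=1. So L⁻¹{24/(s-1)^5} = t^4·e^t, and L⁻¹{72/(s-1)^5} = (72/24)·t^4·e^t = 3·t^4·e^t

Final answer: 3·t^4·e^t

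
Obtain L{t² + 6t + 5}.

L{t² + 6t + 5} = 2/s³ + 6/s² + 5/s = 2/s³ + 6/s² + 5/s

Final answer: 2/s³ + 6/s² + 5/s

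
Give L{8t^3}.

L{t^n} = n!/s^(n+1). So L{8t^3} = 8·3!/s^4 = 48/s^4

Final answer: 48/s^4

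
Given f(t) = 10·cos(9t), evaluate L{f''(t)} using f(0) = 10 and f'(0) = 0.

F(s) = 10s/(s² + 81). L{f''(t)} = s²F(s) - sf(0) - f'(0) = 10s³/(s² + 81) - 10s = (10s³ - 10s(s² + 81))/(s² + 81) = -810s/(s² + 81)

Final answer: -810s/(s² + 81)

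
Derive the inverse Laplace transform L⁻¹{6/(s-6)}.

L⁻¹{1/(s-a)} = e^(at), so L⁻¹{1/(s-6)} = e^(6t), and L⁻¹{6/(s-6)} = 6·e^(6t)

Final answer: 6·e^(6t)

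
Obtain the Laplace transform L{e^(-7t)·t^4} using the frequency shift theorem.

L{e^(at)·t^n} = n!/(s-a)^(n+1), so L{e^(-7t)·t^4} = 24/(s+7)^5

Final answer: 24/(s+7)^5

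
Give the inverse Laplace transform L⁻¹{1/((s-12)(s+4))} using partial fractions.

Decompose: A/(s-12) + B/(s+4). A = 1/16, B = -1/16. f(t) = (e^(12t) - e^(-4t))/16

Final answer: (e^(12t) - e^(-4t))/16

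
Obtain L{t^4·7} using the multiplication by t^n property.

L{7} = 7/s. d^1/ds^1[1/s] = -1/s². d^2/ds^2[1/s] = 2/s^3. d^3/ds^3[1/s] = -6/s^4. d^4/ds^4[1/s] = 24/s^5. So L{t^4} = (-1)^{4}·24/s^5 = 24/s^5. Then L{t^4·7} = 7·24/s^5 = 168/s^5

Final answer: 168/s^5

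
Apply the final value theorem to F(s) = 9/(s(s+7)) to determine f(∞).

f(∞) = lim_{s→0} s·9/(s(s+7)) = lim_{s→0} 9/(s+7) = 9/7 = 9/7

Final answer: 9/7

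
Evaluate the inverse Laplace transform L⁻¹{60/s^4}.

L⁻¹{n!/s^(n+1)} = t^n with n=3. So L⁻¹{6/s^4} = t^3, and L⁻¹{60/s^4} = (60/6)·t^3 = 10·t^3

Final answer: 10·t^3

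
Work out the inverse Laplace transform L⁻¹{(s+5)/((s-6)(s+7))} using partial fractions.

Using partial fractions, f(t) = (11e^(6t) + 2e^(-7t))/13

Final answer: (11e^(6t) + 2e^(-7t))/13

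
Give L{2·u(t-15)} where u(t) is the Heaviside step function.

L{u(t-a)} = e^(-as)/s. Here a=15, so L{u(t-15)} = e^(-15s)/s, and L{2·u(t-15)} = 2·e^(-15s)/s

Final answer: 2·e^(-15s)/s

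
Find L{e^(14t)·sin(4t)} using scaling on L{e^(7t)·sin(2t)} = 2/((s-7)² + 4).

Scaling with a=2: L{e^(14t)·sin(4t)} = (1/2) · 2/((s/2-7)² + 4). Simplifying: 4/((s-14)² + 16)

Final answer: 4/((s-14)² + 16)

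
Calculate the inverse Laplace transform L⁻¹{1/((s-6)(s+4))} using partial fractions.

Decompose: A/(s-6) + B/(s+4). A = 1/10, B = -1/10. f(t) = (e^(6t) - e^(-4t))/10

Final answer: (e^(6t) - e^(-4t))/10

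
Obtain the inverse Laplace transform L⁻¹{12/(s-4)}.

L⁻¹{1/(s-a)} = e^(at), so L⁻¹{1/(s-4)} = e^(4t), and L⁻¹{12/(s-4)} = 12·e^(4t)

Final answer: 12·e^(4t)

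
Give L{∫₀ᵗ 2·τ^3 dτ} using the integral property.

L{∫₀ᵗ f(τ)dτ} = F(s)/s with f(t) = 2t^3. F(s) = 12/s^4, so L{∫₀ᵗ 2·τ^3 dτ} = (12/s^4)/s = 12/s^5. (Check: ∫₀ᵗ 2·τ^3 dτ = 2t^4/4.)

Final answer: 12/s^5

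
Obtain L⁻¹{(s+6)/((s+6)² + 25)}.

Using frequency shift: L⁻¹{(s-a)/((s-a)² + b²)} = e^(at)cos(bt). Here a=-6, b=5

Final answer: e^(-6t)·cos(5t)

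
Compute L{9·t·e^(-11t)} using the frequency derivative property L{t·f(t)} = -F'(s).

L{e^(-11t)} = 1/(s+11). By frequency derivative: L{t·e^(-11t)} = -d/ds[1/(s+11)] = -(-1)/(s+11)² = 1/(s+11)². Then L{9·t·e^(-11t)} = 9·1/(s+11)² = 9/(s+11)²

Final answer: 9/(s+11)²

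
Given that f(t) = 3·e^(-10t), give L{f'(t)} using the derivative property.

f(0) = 3, F(s) = 3/(s+10). L{f'(t)} = s·F(s) - f(0) = 3s/(s+10) - 3 = (3s - 3(s+10))/(s+10) = -30/(s+10)

Final answer: -30/(s+10)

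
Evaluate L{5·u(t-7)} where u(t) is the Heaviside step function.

L{u(t-a)} = e^(-as)/s. Here a=7, so L{u(t-7)} = e^(-7s)/s, and L{5·u(t-7)} = 5·e^(-7s)/s

Final answer: 5·e^(-7s)/s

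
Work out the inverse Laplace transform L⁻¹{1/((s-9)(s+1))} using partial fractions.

Decompose: A/(s-9) + B/(s+1). A = 1/10, B = -1/10. f(t) = (e^(9t) - e^(-t))/10

Final answer: (e^(9t) - e^(-t))/10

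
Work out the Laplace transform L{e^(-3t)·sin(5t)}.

L{e^(at)·sin(ωt)} = ω/((s-a)² + ω²), so L{e^(-3t)·sin(5t)} = 5/((s+3)² + 25)

Final answer: 5/((s+3)² + 25)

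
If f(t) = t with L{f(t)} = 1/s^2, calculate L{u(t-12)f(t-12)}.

Time shift theorem: L{u(t-a)f(t-a)} = e^(-as)F(s). Here a=12, F(s) = 1/s^2, so L{u(t-12)f(t-12)} = e^(-12s)·1/s^2

Final answer: e^(-12s)·1/s^2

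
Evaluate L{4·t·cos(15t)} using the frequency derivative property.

L{cos(15t)} = s/(s² + 225). Derivative: d/ds[s/(s² + 225)] = [(s² + 225) - s·2s]/(s² + 225)² = (225 - s²)/(s² + 225)². So L{t·cos(15t)} = -F'(s) = (s² - 225)/(s² + 225)². Then L{4·t·cos(15t)} = 4·(s² - 225)/(s² + 225)²

Final answer: 4·(s² - 225)/(s² + 225)²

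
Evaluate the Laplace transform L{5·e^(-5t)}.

L{e^(at)} = 1/(s-a), so L{e^(-5t)} = 1/(s+5). Then L{5·e^(-5t)} = 5/(s+5)

Final answer: 5/(s+5)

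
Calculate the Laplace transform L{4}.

L{4} = 4 · L{1} = 4/s

Final answer: 4/s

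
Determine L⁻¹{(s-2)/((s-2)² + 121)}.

Using frequency shift: L⁻¹{(s-a)/((s-a)² + b²)} = e^(at)cos(bt). Here a=2, b=11

Final answer: e^(2t)·cos(11t)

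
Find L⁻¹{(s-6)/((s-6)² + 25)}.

Using frequency shift: L⁻¹{(s-a)/((s-a)² + b²)} = e^(at)cos(bt). Here a=6, b=5

Final answer: e^(6t)·cos(5t)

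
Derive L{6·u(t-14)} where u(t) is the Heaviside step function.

L{u(t-a)} = e^(-as)/s. Here a=14, so L{u(t-14)} = e^(-14s)/s, and L{6·u(t-14)} = 6·e^(-14s)/s

Final answer: 6·e^(-14s)/s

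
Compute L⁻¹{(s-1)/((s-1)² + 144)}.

Using frequency shift: L⁻¹{(s-a)/((s-a)² + b²)} = e^(at)cos(bt). Here a=1, b=12

Final answer: e^t·cos(12t)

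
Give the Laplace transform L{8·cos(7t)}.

L{cos(ωt)} = s/(s² + ω²), so L{cos(7t)} = s/(s² + 49). Then L{8·cos(7t)} = 8·s/(s² + 49) = 8s/(s² + 49)

Final answer: 8s/(s² + 49)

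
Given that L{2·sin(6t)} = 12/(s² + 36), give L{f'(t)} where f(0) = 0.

L{f'(t)} = s·F(s) - f(0) = s·12/(s² + 36) - 0 = 12s/(s² + 36)

Final answer: 12s/(s² + 36)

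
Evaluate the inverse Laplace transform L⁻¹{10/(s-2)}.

L⁻¹{1/(s-a)} = e^(at), so L⁻¹{1/(s-2)} = e^(2t), and L⁻¹{10/(s-2)} = 10·e^(2t)

Final answer: 10·e^(2t)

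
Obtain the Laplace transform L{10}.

L{10} = 10 · L{1} = 10/s

Final answer: 10/s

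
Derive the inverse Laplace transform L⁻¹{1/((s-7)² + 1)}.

Using frequency shift, L⁻¹{1/((s-7)² + 1)} = e^(7t)·sin(t)

Final answer: e^(7t)·sin(t)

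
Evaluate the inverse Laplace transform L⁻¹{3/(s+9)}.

L⁻¹{1/(s-a)} = e^(at), so L⁻¹{1/(s+9)} = e^(-9t), and L⁻¹{3/(s+9)} = 3·e^(-9t)

Final answer: 3·e^(-9t)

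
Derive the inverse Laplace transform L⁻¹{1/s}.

L⁻¹{c/s} = c, so L⁻¹{1/s} = 1

Final answer: 1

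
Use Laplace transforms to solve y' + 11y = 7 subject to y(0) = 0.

sY + 11Y = 7/s. Y = 7/(s(s+11)). Partial fractions: Y = 7/11/s - 7/11/(s+11)

Final answer: y(t) = 7/11(1 - e^(-11t))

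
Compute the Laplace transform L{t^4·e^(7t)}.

L{t^n·e^(at)} = n!/(s-a)^(n+1), so L{t^4·e^(7t)} = 24/(s-7)^5

Final answer: 24/(s-7)^5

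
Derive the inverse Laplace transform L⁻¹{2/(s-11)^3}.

L⁻¹{n!/(s-a)^(n+1)} = t^n·e^(at) with n=2, a=11. So L⁻¹{2/(s-11)^3} = t^2·e^(11t)

Final answer: t^2·e^(11t)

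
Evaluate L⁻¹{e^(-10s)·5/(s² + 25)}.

L⁻¹{5/(s² + 25)} = sin(5t). By the time shift theorem, L⁻¹{e^(-as)F(s)} = u(t-a)f(t-a) with a=10, so L⁻¹{e^(-10s)·5/(s² + 25)} = u(t-10)·sin(5(t-10))

Final answer: u(t-10)·sin(5(t-10))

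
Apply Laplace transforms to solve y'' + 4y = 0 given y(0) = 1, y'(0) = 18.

L{y''} + 4L{y} = 0. s²Y - s - 18 + 4Y = 0. Y(s² + 4) = s + 18. Y = (s + 18)/(s² + 4). Inverting: y(t) = cos(2t) + 9sin(2t)

Final answer: y(t) = cos(2t) + 9sin(2t)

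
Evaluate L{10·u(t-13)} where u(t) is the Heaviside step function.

L{u(t-a)} = e^(-as)/s. Here a=13, so L{u(t-13)} = e^(-13s)/s, and L{10·u(t-13)} = 10·e^(-13s)/s

Final answer: 10·e^(-13s)/s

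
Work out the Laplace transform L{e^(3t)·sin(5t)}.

L{e^(at)·sin(ωt)} = ω/((s-a)² + ω²), so L{e^(3t)·sin(5t)} = 5/((s-3)² + 25)

Final answer: 5/((s-3)² + 25)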